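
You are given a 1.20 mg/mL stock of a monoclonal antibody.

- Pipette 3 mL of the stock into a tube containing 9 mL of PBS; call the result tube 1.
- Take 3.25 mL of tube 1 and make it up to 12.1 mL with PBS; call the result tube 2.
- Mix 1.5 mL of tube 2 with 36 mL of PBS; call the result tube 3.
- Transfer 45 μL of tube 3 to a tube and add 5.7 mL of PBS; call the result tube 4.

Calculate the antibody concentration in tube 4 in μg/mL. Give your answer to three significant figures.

Step 1: 3 mL + 9 mL = 12 mL total → factor 12/3 = 4
Step 2: 3.25 mL brought to 12.1 mL → factor 12.1/3.25 = 3.7231
Step 3: 1.5 mL + 36 mL = 37.5 mL total → factor 37.5/1.5 = 25
Step 4: 45 μL + 5.7 mL = 5745 μL total → factor 5745/45 = 127.67
Dilution factor through tube 4 = 4 × 3.7231 × 25 × 127.67 = 47531
[tube 4] = 1.20 mg/mL / 47531 = 2.525 × 10^-5 mg/mL = 0.0252 μg/mL

0.0252 μg/mL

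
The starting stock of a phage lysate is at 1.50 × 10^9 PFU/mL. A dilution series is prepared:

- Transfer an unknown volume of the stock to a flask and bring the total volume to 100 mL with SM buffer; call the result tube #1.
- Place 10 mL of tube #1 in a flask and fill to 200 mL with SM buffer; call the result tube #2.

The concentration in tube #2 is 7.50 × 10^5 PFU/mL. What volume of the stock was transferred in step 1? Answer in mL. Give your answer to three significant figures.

1.00 mL

Step 1: v brought to 100 mL → factor = 100 mL/v
Step 2: 10 mL brought to 200 mL → factor 200/10 = 20
Product of known-step factors = 20
Overall factor = 1.50 × 10^9 PFU/mL / (7.50 × 10^5 PFU/mL) = 2000
Step-1 factor = 2000 / 20 = 100
v = 100 mL / 100 = 1.00 mL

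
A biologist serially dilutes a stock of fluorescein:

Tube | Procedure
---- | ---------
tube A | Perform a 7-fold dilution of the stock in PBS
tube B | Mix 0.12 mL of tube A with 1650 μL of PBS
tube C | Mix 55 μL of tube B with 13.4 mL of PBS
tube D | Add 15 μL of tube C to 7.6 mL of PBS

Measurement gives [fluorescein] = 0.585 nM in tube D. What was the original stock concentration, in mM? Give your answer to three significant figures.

Step 1: 7-fold → factor 7
Step 2: 0.12 mL + 1650 μL = 1.77 mL total → factor 1.77/0.12 = 14.75
Step 3: 55 μL + 13.4 mL = 13455 μL total → factor 13455/55 = 244.64
Step 4: 15 μL + 7.6 mL = 7615 μL total → factor 7615/15 = 507.67
Overall dilution factor = 7 × 14.75 × 244.64 × 507.67 = 1.2823 × 10^7
Stock = 0.585 nM × 1.2823 × 10^7 = 7.501 × 10^6 nM = 7.50 mM

7.50 mM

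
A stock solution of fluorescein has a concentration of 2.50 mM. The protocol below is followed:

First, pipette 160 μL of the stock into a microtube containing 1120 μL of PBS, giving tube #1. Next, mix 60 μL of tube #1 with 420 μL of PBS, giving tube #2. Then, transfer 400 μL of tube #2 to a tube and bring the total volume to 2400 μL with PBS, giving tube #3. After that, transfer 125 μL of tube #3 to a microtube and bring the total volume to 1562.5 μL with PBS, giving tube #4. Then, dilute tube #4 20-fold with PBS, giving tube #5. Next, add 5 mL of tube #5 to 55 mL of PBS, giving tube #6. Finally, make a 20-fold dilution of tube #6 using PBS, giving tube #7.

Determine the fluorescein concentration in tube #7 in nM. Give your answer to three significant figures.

Step 1: 160 μL + 1120 μL = 1280 μL total → factor 1280/160 = 8
Step 2: 60 μL + 420 μL = 480 μL total → factor 480/60 = 8
Step 3: 400 μL brought to 2400 μL → factor 2400/400 = 6
Step 4: 125 μL brought to 1562.5 μL → factor 1562.5/125 = 12.5
Step 5: 20-fold → factor 20
Step 6: 5 mL + 55 mL = 60 mL total → factor 60/5 = 12
Step 7: 20-fold → factor 20
Overall dilution factor = 8 × 8 × 6 × 12.5 × 20 × 12 × 20 = 2.304 × 10^7
Final = 2.50 mM / 2.304 × 10^7 = 1.085 × 10^-7 mM = 0.109 nM

0.109 nM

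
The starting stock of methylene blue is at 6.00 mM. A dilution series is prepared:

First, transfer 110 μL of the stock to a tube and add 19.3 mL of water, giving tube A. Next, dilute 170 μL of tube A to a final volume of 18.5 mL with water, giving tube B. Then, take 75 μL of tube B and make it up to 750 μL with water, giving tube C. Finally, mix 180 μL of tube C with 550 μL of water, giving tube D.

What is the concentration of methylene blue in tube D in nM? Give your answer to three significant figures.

Step 1: 110 μL + 19.3 mL = 19410 μL total → factor 19410/110 = 176.45
Step 2: 170 μL brought to 18.5 mL → factor 18500/170 = 108.82
Step 3: 75 μL brought to 750 μL → factor 750/75 = 10
Step 4: 180 μL + 550 μL = 730 μL total → factor 730/180 = 4.0556
Overall dilution factor = 176.45 × 108.82 × 10 × 4.0556 = 7.7876 × 10^5
Final = 6.00 mM / 7.7876 × 10^5 = 7.705 × 10^-6 mM = 7.70 nM

7.70 nM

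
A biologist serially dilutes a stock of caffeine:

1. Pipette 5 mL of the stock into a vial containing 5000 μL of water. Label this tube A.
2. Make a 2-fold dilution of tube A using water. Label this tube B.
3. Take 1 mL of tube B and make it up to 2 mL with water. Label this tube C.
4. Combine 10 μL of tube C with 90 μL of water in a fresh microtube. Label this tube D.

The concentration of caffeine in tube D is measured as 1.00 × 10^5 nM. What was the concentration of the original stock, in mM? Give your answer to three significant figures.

Step 1: 5 mL + 5000 μL = 10 mL total → factor 10/5 = 2
Step 2: 2-fold → factor 2
Step 3: 1 mL brought to 2 mL → factor 2/1 = 2
Step 4: 10 μL + 90 μL = 100 μL total → factor 100/10 = 10
Overall dilution factor = 2 × 2 × 2 × 10 = 80
Stock = 1.00 × 10^5 nM × 80 = 8.000 × 10^6 nM = 8.00 mM

8.00 mM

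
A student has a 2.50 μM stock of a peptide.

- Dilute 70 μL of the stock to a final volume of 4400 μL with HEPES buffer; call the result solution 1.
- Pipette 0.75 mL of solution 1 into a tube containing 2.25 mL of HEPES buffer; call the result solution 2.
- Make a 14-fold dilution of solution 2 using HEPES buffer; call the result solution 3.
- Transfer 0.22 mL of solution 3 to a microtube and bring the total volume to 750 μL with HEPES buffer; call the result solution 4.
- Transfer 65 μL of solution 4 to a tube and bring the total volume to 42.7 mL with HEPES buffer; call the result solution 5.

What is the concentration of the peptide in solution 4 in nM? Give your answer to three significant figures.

Step 1: 70 μL brought to 4400 μL → factor 4400/70 = 62.857
Step 2: 0.75 mL + 2.25 mL = 3 mL total → factor 3/0.75 = 4
Step 3: 14-fold → factor 14
Step 4: 0.22 mL brought to 750 μL → factor 0.75/0.22 = 3.4091
Dilution factor through solution 4 = 62.857 × 4 × 14 × 3.4091 = 12000
[solution 4] = 2.50 μM / 12000 = 0.0002083 μM = 0.208 nM

0.208 nM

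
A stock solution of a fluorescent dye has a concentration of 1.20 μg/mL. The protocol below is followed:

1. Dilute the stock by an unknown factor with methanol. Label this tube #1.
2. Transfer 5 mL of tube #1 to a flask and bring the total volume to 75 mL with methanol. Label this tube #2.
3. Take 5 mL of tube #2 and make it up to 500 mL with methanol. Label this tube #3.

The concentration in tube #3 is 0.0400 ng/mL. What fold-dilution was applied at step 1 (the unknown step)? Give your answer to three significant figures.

20.0-fold

Step 1: unknown factor x
Step 2: 5 mL brought to 75 mL → factor 75/5 = 15
Step 3: 5 mL brought to 500 mL → factor 500/5 = 100
Product of known-step factors = 1500
Overall factor = 1.20 μg/mL / (0.0400 ng/mL) = 30000
x = 30000 / 1500 = 20.0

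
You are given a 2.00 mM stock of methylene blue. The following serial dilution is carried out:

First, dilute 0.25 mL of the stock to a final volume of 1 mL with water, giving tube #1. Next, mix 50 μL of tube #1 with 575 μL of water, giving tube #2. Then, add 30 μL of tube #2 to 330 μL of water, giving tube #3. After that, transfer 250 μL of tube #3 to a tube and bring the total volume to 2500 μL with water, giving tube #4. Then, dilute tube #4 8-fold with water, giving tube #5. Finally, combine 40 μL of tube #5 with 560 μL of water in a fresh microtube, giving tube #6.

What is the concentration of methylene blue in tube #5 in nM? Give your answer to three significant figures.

41.7 nM

Step 1: 0.25 mL brought to 1 mL → factor 1/0.25 = 4
Step 2: 50 μL + 575 μL = 625 μL total → factor 625/50 = 12.5
Step 3: 30 μL + 330 μL = 360 μL total → factor 360/30 = 12
Step 4: 250 μL brought to 2500 μL → factor 2500/250 = 10
Step 5: 8-fold → factor 8
Dilution factor through tube #5 = 4 × 12.5 × 12 × 10 × 8 = 48000
[tube #5] = 2.00 mM / 48000 = 4.167 × 10^-5 mM = 41.7 nM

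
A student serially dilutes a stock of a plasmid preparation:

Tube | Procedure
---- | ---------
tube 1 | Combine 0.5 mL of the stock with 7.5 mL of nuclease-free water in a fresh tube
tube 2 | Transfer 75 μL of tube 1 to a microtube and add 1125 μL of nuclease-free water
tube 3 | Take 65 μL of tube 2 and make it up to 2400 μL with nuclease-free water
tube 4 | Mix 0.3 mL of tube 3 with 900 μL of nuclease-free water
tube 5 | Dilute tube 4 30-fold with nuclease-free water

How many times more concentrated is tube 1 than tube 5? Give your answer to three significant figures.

Step 1: 0.5 mL + 7.5 mL = 8 mL total → factor 8/0.5 = 16
Step 2: 75 μL + 1125 μL = 1200 μL total → factor 1200/75 = 16
Step 3: 65 μL brought to 2400 μL → factor 2400/65 = 36.923
Step 4: 0.3 mL + 900 μL = 1.2 mL total → factor 1.2/0.3 = 4
Step 5: 30-fold → factor 30
Dilution factor to tube 1 = 16; to tube 5 = 1.1343 × 10^6
[tube 1]/[tube 5] = (factor to tube 5)/(factor to tube 1) = 1.1343 × 10^6/16 = 7.09 × 10^4

7.09 × 10^4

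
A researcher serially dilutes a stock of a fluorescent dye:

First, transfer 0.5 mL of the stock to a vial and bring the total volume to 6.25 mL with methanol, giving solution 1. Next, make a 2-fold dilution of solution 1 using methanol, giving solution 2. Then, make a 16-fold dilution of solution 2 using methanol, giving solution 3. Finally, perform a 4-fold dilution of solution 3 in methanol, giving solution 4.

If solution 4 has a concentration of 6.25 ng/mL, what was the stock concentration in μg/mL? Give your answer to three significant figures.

Step 1: 0.5 mL brought to 6.25 mL → factor 6.25/0.5 = 12.5
Step 2: 2-fold → factor 2
Step 3: 16-fold → factor 16
Step 4: 4-fold → factor 4
Overall dilution factor = 12.5 × 2 × 16 × 4 = 1600
Stock = 6.25 ng/mL × 1600 = 1.000 × 10^4 ng/mL = 10.0 μg/mL

10.0 μg/mL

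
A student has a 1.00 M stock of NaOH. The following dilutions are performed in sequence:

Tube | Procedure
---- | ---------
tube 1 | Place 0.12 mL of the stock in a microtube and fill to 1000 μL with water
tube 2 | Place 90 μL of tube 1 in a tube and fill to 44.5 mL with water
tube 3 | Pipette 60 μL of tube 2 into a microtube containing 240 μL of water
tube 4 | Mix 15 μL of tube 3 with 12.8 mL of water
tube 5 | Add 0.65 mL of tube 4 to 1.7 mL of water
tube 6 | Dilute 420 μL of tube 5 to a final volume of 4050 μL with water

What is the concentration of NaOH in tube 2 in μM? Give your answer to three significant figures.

243 μM

Step 1: 0.12 mL brought to 1000 μL → factor 1/0.12 = 8.3333
Step 2: 90 μL brought to 44.5 mL → factor 44500/90 = 494.44
Dilution factor through tube 2 = 8.3333 × 494.44 = 4120.4
[tube 2] = 1.00 M / 4120.4 = 0.0002427 M = 243 μM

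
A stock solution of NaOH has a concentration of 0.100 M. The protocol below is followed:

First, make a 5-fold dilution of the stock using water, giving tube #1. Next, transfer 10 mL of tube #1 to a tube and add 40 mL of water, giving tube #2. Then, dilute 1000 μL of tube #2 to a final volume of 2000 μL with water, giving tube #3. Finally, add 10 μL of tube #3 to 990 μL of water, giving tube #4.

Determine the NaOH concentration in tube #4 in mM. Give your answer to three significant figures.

0.0200 mM

Step 1: 5-fold → factor 5
Step 2: 10 mL + 40 mL = 50 mL total → factor 50/10 = 5
Step 3: 1000 μL brought to 2000 μL → factor 2000/1000 = 2
Step 4: 10 μL + 990 μL = 1000 μL total → factor 1000/10 = 100
Overall dilution factor = 5 × 5 × 2 × 100 = 5000
Final = 0.100 M / 5000 = 2.000 × 10^-5 M = 0.0200 mM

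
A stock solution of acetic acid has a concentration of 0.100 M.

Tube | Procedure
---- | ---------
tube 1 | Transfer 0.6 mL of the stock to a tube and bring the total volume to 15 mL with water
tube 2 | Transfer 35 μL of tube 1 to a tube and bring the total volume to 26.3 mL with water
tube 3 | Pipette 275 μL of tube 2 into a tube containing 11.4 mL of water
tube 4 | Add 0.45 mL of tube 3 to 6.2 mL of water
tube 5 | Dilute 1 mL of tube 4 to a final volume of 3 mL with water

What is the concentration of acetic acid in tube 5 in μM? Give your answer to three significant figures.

0.00283 μM

Step 1: 0.6 mL brought to 15 mL → factor 15/0.6 = 25
Step 2: 35 μL brought to 26.3 mL → factor 26300/35 = 751.43
Step 3: 275 μL + 11.4 mL = 11675 μL total → factor 11675/275 = 42.455
Step 4: 0.45 mL + 6.2 mL = 6.65 mL total → factor 6.65/0.45 = 14.778
Step 5: 1 mL brought to 3 mL → factor 3/1 = 3
Overall dilution factor = 25 × 751.43 × 42.455 × 14.778 × 3 = 3.5358 × 10^7
Final = 0.100 M / 3.5358 × 10^7 = 2.828 × 10^-9 M = 0.00283 μM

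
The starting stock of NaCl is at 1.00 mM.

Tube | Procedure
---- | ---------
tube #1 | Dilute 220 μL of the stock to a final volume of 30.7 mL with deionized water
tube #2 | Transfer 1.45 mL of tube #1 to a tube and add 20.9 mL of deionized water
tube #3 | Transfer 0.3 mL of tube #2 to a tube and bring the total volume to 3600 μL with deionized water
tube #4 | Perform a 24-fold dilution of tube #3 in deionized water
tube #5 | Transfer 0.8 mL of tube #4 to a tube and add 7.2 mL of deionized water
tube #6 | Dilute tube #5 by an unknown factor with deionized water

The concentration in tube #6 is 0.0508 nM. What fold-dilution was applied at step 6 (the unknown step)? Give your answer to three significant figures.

3.18-fold

Step 1: 220 μL brought to 30.7 mL → factor 30700/220 = 139.55
Step 2: 1.45 mL + 20.9 mL = 22.35 mL total → factor 22.35/1.45 = 15.414
Step 3: 0.3 mL brought to 3600 μL → factor 3.6/0.3 = 12
Step 4: 24-fold → factor 24
Step 5: 0.8 mL + 7.2 mL = 8 mL total → factor 8/0.8 = 10
Step 6: unknown factor x
Product of known-step factors = 6.1947 × 10^6
Overall factor = 1.00 mM / (0.0508 nM) = 1.9685 × 10^7
x = 1.9685 × 10^7 / 6.1947 × 10^6 = 3.18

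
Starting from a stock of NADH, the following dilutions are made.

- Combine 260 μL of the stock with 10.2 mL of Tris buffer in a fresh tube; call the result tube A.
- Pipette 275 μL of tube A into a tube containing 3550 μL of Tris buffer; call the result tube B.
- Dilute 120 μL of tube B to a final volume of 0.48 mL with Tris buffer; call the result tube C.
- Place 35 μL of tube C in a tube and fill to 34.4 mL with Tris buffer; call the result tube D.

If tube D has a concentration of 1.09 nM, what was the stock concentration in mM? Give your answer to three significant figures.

Step 1: 260 μL + 10.2 mL = 10460 μL total → factor 10460/260 = 40.231
Step 2: 275 μL + 3550 μL = 3825 μL total → factor 3825/275 = 13.909
Step 3: 120 μL brought to 0.48 mL → factor 480/120 = 4
Step 4: 35 μL brought to 34.4 mL → factor 34400/35 = 982.86
Overall dilution factor = 40.231 × 13.909 × 4 × 982.86 = 2.1999 × 10^6
Stock = 1.09 nM × 2.1999 × 10^6 = 2.398 × 10^6 nM = 2.40 mM

2.40 mM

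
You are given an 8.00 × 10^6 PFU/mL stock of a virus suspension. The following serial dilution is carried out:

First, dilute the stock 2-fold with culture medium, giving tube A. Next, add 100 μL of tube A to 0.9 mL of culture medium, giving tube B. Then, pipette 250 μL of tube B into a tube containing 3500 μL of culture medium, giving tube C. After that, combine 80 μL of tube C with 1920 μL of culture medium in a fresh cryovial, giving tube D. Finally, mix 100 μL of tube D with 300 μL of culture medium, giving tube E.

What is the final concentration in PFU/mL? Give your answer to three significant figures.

267 PFU/mL

Step 1: 2-fold → factor 2
Step 2: 100 μL + 0.9 mL = 1000 μL total → factor 1000/100 = 10
Step 3: 250 μL + 3500 μL = 3750 μL total → factor 3750/250 = 15
Step 4: 80 μL + 1920 μL = 2000 μL total → factor 2000/80 = 25
Step 5: 100 μL + 300 μL = 400 μL total → factor 400/100 = 4
Overall dilution factor = 2 × 10 × 15 × 25 × 4 = 30000
Final = 8.00 × 10^6 PFU/mL / 30000 = 267 PFU/mL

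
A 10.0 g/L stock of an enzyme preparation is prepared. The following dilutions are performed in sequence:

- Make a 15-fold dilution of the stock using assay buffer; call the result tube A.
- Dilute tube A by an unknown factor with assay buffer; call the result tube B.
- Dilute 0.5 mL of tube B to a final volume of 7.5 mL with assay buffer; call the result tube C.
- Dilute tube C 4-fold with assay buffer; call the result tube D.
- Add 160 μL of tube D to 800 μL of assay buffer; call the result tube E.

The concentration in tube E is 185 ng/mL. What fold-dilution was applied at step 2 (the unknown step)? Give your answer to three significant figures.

10.0-fold

Step 1: 15-fold → factor 15
Step 2: unknown factor x
Step 3: 0.5 mL brought to 7.5 mL → factor 7.5/0.5 = 15
Step 4: 4-fold → factor 4
Step 5: 160 μL + 800 μL = 960 μL total → factor 960/160 = 6
Product of known-step factors = 5400
Overall factor = 10.0 g/L / (185 ng/mL) = 54054
x = 54054 / 5400 = 10.0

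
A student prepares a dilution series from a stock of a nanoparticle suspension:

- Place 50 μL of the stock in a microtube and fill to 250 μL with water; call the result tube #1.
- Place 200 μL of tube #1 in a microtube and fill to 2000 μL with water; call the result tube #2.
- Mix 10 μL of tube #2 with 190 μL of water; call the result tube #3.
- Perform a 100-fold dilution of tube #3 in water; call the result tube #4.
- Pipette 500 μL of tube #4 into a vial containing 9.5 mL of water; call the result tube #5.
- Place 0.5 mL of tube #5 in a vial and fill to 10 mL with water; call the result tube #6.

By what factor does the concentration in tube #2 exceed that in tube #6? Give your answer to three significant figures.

Step 1: 50 μL brought to 250 μL → factor 250/50 = 5
Step 2: 200 μL brought to 2000 μL → factor 2000/200 = 10
Step 3: 10 μL + 190 μL = 200 μL total → factor 200/10 = 20
Step 4: 100-fold → factor 100
Step 5: 500 μL + 9.5 mL = 10000 μL total → factor 10000/500 = 20
Step 6: 0.5 mL brought to 10 mL → factor 10/0.5 = 20
Dilution factor to tube #2 = 50; to tube #6 = 4 × 10^7
[tube #2]/[tube #6] = (factor to tube #6)/(factor to tube #2) = 4 × 10^7/50 = 8.00 × 10^5

8.00 × 10^5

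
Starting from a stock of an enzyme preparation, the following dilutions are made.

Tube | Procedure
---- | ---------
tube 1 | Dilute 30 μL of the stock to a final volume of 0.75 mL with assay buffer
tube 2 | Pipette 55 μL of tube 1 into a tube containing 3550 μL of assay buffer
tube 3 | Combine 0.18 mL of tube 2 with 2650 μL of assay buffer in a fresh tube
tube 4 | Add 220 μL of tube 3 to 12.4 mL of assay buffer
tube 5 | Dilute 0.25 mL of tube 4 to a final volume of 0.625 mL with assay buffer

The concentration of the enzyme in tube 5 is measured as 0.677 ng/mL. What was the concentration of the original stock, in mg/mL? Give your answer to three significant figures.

Step 1: 30 μL brought to 0.75 mL → factor 750/30 = 25
Step 2: 55 μL + 3550 μL = 3605 μL total → factor 3605/55 = 65.545
Step 3: 0.18 mL + 2650 μL = 2.83 mL total → factor 2.83/0.18 = 15.722
Step 4: 220 μL + 12.4 mL = 12620 μL total → factor 12620/220 = 57.364
Step 5: 0.25 mL brought to 0.625 mL → factor 0.625/0.25 = 2.5
Overall dilution factor = 25 × 65.545 × 15.722 × 57.364 × 2.5 = 3.6946 × 10^6
Stock = 0.677 ng/mL × 3.6946 × 10^6 = 2.501 × 10^6 ng/mL = 2.50 mg/mL

2.50 mg/mL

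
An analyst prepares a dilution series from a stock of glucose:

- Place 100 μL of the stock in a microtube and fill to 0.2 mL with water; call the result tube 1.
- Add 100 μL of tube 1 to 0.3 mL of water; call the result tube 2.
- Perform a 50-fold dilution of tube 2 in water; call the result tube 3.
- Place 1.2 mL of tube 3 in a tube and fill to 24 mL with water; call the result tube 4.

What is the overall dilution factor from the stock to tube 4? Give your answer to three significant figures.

Step 1: 100 μL brought to 0.2 mL → factor 200/100 = 2
Step 2: 100 μL + 0.3 mL = 400 μL total → factor 400/100 = 4
Step 3: 50-fold → factor 50
Step 4: 1.2 mL brought to 24 mL → factor 24/1.2 = 20
Overall dilution factor = 2 × 4 × 50 × 20 = 8000

8.00 × 10^3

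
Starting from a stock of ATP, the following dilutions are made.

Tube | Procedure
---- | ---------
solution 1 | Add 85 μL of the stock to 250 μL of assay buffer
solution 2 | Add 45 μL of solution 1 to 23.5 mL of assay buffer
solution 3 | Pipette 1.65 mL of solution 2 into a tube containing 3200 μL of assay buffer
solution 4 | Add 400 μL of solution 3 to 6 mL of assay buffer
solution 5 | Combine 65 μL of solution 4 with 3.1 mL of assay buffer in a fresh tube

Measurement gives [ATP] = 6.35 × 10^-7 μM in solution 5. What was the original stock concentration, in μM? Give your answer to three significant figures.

3.00 μM

Step 1: 85 μL + 250 μL = 335 μL total → factor 335/85 = 3.9412
Step 2: 45 μL + 23.5 mL = 23545 μL total → factor 23545/45 = 523.22
Step 3: 1.65 mL + 3200 μL = 4.85 mL total → factor 4.85/1.65 = 2.9394
Step 4: 400 μL + 6 mL = 6400 μL total → factor 6400/400 = 16
Step 5: 65 μL + 3.1 mL = 3165 μL total → factor 3165/65 = 48.692
Overall dilution factor = 3.9412 × 523.22 × 2.9394 × 16 × 48.692 = 4.7223 × 10^6
Stock = 6.35 × 10^-7 μM × 4.7223 × 10^6 = 3.00 μM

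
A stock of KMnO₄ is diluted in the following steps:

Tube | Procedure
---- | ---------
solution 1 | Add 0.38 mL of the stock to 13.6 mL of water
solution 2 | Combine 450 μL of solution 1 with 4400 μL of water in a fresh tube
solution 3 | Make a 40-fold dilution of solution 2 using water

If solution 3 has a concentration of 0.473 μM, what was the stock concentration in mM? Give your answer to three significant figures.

Step 1: 0.38 mL + 13.6 mL = 13.98 mL total → factor 13.98/0.38 = 36.789
Step 2: 450 μL + 4400 μL = 4850 μL total → factor 4850/450 = 10.778
Step 3: 40-fold → factor 40
Overall dilution factor = 36.789 × 10.778 × 40 = 15860
Stock = 0.473 μM × 15860 = 7502 μM = 7.50 mM

7.50 mM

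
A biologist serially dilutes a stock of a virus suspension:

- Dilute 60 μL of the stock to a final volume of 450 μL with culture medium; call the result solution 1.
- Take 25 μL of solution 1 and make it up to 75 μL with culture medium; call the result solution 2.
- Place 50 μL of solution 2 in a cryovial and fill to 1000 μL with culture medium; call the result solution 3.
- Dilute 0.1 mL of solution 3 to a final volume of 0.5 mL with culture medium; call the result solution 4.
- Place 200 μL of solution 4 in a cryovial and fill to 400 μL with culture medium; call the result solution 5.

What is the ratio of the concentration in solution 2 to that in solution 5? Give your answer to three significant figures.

200

Step 1: 60 μL brought to 450 μL → factor 450/60 = 7.5
Step 2: 25 μL brought to 75 μL → factor 75/25 = 3
Step 3: 50 μL brought to 1000 μL → factor 1000/50 = 20
Step 4: 0.1 mL brought to 0.5 mL → factor 0.5/0.1 = 5
Step 5: 200 μL brought to 400 μL → factor 400/200 = 2
Dilution factor to solution 2 = 22.5; to solution 5 = 4500
[solution 2]/[solution 5] = (factor to solution 5)/(factor to solution 2) = 4500/22.5 = 200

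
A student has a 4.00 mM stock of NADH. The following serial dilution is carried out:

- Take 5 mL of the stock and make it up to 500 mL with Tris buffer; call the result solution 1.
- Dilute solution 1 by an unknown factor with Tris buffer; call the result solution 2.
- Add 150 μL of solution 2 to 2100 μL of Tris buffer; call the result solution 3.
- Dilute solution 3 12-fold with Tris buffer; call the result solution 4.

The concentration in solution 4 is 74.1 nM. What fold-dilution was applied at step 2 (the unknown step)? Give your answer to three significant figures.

Step 1: 5 mL brought to 500 mL → factor 500/5 = 100
Step 2: unknown factor x
Step 3: 150 μL + 2100 μL = 2250 μL total → factor 2250/150 = 15
Step 4: 12-fold → factor 12
Product of known-step factors = 18000
Overall factor = 4.00 mM / (74.1 nM) = 53981
x = 53981 / 18000 = 3.00

3.00-fold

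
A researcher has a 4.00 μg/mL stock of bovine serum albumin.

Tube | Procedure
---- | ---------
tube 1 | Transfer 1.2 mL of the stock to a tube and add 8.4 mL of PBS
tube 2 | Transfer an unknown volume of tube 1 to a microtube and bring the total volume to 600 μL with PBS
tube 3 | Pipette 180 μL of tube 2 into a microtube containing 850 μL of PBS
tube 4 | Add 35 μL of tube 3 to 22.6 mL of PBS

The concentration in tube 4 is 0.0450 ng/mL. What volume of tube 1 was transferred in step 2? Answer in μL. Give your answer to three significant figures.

200 μL

Step 1: 1.2 mL + 8.4 mL = 9.6 mL total → factor 9.6/1.2 = 8
Step 2: v brought to 600 μL → factor = 600 μL/v
Step 3: 180 μL + 850 μL = 1030 μL total → factor 1030/180 = 5.7222
Step 4: 35 μL + 22.6 mL = 22635 μL total → factor 22635/35 = 646.71
Product of known-step factors = 29605
Overall factor = 4.00 μg/mL / (0.0450 ng/mL) = 88889
Step-2 factor = 88889 / 29605 = 3.0025
v = 600 μL / 3.0025 = 200 μL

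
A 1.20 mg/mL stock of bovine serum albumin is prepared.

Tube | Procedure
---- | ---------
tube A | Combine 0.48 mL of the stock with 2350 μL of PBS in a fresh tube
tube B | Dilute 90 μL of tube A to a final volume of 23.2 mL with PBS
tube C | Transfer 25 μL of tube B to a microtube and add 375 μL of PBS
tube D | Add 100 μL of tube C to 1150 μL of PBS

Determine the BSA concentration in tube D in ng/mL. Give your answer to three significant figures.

Step 1: 0.48 mL + 2350 μL = 2.83 mL total → factor 2.83/0.48 = 5.8958
Step 2: 90 μL brought to 23.2 mL → factor 23200/90 = 257.78
Step 3: 25 μL + 375 μL = 400 μL total → factor 400/25 = 16
Step 4: 100 μL + 1150 μL = 1250 μL total → factor 1250/100 = 12.5
Overall dilution factor = 5.8958 × 257.78 × 16 × 12.5 = 3.0396 × 10^5
Final = 1.20 mg/mL / 3.0396 × 10^5 = 3.948 × 10^-6 mg/mL = 3.95 ng/mL

3.95 ng/mL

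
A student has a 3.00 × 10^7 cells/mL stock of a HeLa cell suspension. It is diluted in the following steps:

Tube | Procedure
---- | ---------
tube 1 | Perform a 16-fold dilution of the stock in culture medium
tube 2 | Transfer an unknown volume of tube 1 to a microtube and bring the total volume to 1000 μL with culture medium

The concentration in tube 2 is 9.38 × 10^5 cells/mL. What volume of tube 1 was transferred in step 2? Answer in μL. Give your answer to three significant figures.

500 μL

Step 1: 16-fold → factor 16
Step 2: v brought to 1000 μL → factor = 1000 μL/v
Product of known-step factors = 16
Overall factor = 3.00 × 10^7 cells/mL / (9.38 × 10^5 cells/mL) = 31.983
Step-2 factor = 31.983 / 16 = 1.9989
v = 1000 μL / 1.9989 = 500 μL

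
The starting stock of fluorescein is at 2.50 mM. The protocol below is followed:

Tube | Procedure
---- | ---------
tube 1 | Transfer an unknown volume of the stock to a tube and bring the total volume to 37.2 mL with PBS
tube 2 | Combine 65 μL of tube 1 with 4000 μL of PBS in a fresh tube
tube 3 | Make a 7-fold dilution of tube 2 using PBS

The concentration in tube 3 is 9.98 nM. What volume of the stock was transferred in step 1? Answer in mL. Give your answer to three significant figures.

0.0650 mL

Step 1: v brought to 37.2 mL → factor = 37.2 mL/v
Step 2: 65 μL + 4000 μL = 4065 μL total → factor 4065/65 = 62.538
Step 3: 7-fold → factor 7
Product of known-step factors = 437.77
Overall factor = 2.50 mM / (9.98 nM) = 2.505 × 10^5
Step-1 factor = 2.505 × 10^5 / 437.77 = 572.22
v = 37.2 mL / 572.22 = 0.0650 mL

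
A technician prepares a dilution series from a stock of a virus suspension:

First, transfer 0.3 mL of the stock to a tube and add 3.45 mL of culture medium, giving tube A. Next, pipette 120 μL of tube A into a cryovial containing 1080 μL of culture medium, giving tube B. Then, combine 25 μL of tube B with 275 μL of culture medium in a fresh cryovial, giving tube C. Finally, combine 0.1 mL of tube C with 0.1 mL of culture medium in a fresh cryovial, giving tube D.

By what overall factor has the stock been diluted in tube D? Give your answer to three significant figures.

3.00 × 10^3

Step 1: 0.3 mL + 3.45 mL = 3.75 mL total → factor 3.75/0.3 = 12.5
Step 2: 120 μL + 1080 μL = 1200 μL total → factor 1200/120 = 10
Step 3: 25 μL + 275 μL = 300 μL total → factor 300/25 = 12
Step 4: 0.1 mL + 0.1 mL = 0.2 mL total → factor 0.2/0.1 = 2
Overall dilution factor = 12.5 × 10 × 12 × 2 = 3000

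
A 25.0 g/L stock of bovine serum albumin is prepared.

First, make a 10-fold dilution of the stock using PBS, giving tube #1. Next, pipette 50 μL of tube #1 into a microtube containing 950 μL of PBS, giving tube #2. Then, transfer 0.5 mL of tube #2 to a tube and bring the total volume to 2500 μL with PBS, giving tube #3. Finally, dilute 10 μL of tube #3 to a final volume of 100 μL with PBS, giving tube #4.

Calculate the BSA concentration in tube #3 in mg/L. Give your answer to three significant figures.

25.0 mg/L

Step 1: 10-fold → factor 10
Step 2: 50 μL + 950 μL = 1000 μL total → factor 1000/50 = 20
Step 3: 0.5 mL brought to 2500 μL → factor 2.5/0.5 = 5
Dilution factor through tube #3 = 10 × 20 × 5 = 1000
[tube #3] = 25.0 g/L / 1000 = 0.02500 g/L = 25.0 mg/L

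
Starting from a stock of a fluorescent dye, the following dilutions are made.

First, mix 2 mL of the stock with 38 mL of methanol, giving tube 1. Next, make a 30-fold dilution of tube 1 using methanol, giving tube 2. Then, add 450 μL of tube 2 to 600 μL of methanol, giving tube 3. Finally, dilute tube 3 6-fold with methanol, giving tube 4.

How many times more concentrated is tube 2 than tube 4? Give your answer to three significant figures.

14.0

Step 1: 2 mL + 38 mL = 40 mL total → factor 40/2 = 20
Step 2: 30-fold → factor 30
Step 3: 450 μL + 600 μL = 1050 μL total → factor 1050/450 = 2.3333
Step 4: 6-fold → factor 6
Dilution factor to tube 2 = 600; to tube 4 = 8400
[tube 2]/[tube 4] = (factor to tube 4)/(factor to tube 2) = 8400/600 = 14.0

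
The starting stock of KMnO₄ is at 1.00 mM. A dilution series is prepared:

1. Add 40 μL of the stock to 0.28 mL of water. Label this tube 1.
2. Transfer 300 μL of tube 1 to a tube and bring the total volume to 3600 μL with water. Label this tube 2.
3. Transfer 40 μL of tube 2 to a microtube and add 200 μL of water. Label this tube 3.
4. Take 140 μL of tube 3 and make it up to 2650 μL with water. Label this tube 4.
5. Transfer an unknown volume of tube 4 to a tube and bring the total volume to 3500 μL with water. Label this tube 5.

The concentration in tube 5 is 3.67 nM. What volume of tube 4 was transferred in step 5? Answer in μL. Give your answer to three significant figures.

140 μL

Step 1: 40 μL + 0.28 mL = 320 μL total → factor 320/40 = 8
Step 2: 300 μL brought to 3600 μL → factor 3600/300 = 12
Step 3: 40 μL + 200 μL = 240 μL total → factor 240/40 = 6
Step 4: 140 μL brought to 2650 μL → factor 2650/140 = 18.929
Step 5: v brought to 3500 μL → factor = 3500 μL/v
Product of known-step factors = 10903
Overall factor = 1.00 mM / (3.67 nM) = 2.7248 × 10^5
Step-5 factor = 2.7248 × 10^5 / 10903 = 24.992
v = 3500 μL / 24.992 = 140 μL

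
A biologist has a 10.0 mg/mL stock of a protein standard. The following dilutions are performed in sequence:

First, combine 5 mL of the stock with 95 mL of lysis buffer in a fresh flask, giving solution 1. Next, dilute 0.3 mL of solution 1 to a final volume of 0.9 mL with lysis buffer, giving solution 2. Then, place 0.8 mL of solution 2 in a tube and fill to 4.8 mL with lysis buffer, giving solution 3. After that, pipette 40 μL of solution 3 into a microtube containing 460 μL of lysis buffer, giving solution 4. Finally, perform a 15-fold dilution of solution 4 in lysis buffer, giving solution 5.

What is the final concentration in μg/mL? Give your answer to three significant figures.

Step 1: 5 mL + 95 mL = 100 mL total → factor 100/5 = 20
Step 2: 0.3 mL brought to 0.9 mL → factor 0.9/0.3 = 3
Step 3: 0.8 mL brought to 4.8 mL → factor 4.8/0.8 = 6
Step 4: 40 μL + 460 μL = 500 μL total → factor 500/40 = 12.5
Step 5: 15-fold → factor 15
Overall dilution factor = 20 × 3 × 6 × 12.5 × 15 = 67500
Final = 10.0 mg/mL / 67500 = 0.0001481 mg/mL = 0.148 μg/mL

0.148 μg/mL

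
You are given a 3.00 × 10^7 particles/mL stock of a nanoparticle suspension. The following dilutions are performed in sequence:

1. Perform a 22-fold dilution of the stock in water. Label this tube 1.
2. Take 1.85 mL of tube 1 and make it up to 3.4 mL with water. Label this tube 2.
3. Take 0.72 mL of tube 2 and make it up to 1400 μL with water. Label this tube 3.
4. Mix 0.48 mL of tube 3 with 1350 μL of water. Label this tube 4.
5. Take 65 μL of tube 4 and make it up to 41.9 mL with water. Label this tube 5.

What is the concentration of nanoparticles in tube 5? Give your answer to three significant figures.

155 particles/mL

Step 1: 22-fold → factor 22
Step 2: 1.85 mL brought to 3.4 mL → factor 3.4/1.85 = 1.8378
Step 3: 0.72 mL brought to 1400 μL → factor 1.4/0.72 = 1.9444
Step 4: 0.48 mL + 1350 μL = 1.83 mL total → factor 1.83/0.48 = 3.8125
Step 5: 65 μL brought to 41.9 mL → factor 41900/65 = 644.62
Overall dilution factor = 22 × 1.8378 × 1.9444 × 3.8125 × 644.62 = 1.9321 × 10^5
Final = 3.00 × 10^7 particles/mL / 1.9321 × 10^5 = 155 particles/mL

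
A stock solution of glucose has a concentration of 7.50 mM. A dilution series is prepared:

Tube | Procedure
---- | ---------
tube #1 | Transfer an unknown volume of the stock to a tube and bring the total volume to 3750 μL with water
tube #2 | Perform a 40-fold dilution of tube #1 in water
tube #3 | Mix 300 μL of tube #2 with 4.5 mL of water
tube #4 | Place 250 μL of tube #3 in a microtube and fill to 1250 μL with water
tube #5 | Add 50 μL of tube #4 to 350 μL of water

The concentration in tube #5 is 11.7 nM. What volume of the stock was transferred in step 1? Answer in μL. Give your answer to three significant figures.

Step 1: v brought to 3750 μL → factor = 3750 μL/v
Step 2: 40-fold → factor 40
Step 3: 300 μL + 4.5 mL = 4800 μL total → factor 4800/300 = 16
Step 4: 250 μL brought to 1250 μL → factor 1250/250 = 5
Step 5: 50 μL + 350 μL = 400 μL total → factor 400/50 = 8
Product of known-step factors = 25600
Overall factor = 7.50 mM / (11.7 nM) = 6.4103 × 10^5
Step-1 factor = 6.4103 × 10^5 / 25600 = 25.04
v = 3750 μL / 25.04 = 150 μL

150 μL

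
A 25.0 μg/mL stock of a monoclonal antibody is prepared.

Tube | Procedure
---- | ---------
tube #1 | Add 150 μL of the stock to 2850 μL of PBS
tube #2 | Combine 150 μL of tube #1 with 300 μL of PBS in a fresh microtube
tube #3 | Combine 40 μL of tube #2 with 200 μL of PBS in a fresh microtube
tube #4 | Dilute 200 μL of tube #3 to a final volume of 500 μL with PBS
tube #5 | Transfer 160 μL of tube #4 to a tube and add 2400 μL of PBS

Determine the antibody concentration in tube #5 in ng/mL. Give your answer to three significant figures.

Step 1: 150 μL + 2850 μL = 3000 μL total → factor 3000/150 = 20
Step 2: 150 μL + 300 μL = 450 μL total → factor 450/150 = 3
Step 3: 40 μL + 200 μL = 240 μL total → factor 240/40 = 6
Step 4: 200 μL brought to 500 μL → factor 500/200 = 2.5
Step 5: 160 μL + 2400 μL = 2560 μL total → factor 2560/160 = 16
Overall dilution factor = 20 × 3 × 6 × 2.5 × 16 = 14400
Final = 25.0 μg/mL / 14400 = 0.001736 μg/mL = 1.74 ng/mL

1.74 ng/mL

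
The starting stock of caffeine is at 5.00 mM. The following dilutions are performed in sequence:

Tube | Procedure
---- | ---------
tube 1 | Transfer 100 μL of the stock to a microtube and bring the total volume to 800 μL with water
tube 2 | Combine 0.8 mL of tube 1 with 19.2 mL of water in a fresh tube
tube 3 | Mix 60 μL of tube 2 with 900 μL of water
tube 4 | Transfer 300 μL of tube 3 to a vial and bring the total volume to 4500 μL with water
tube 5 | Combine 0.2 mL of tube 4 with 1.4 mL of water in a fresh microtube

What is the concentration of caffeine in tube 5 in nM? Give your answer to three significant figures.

Step 1: 100 μL brought to 800 μL → factor 800/100 = 8
Step 2: 0.8 mL + 19.2 mL = 20 mL total → factor 20/0.8 = 25
Step 3: 60 μL + 900 μL = 960 μL total → factor 960/60 = 16
Step 4: 300 μL brought to 4500 μL → factor 4500/300 = 15
Step 5: 0.2 mL + 1.4 mL = 1.6 mL total → factor 1.6/0.2 = 8
Overall dilution factor = 8 × 25 × 16 × 15 × 8 = 3.84 × 10^5
Final = 5.00 mM / 3.84 × 10^5 = 1.302 × 10^-5 mM = 13.0 nM

13.0 nM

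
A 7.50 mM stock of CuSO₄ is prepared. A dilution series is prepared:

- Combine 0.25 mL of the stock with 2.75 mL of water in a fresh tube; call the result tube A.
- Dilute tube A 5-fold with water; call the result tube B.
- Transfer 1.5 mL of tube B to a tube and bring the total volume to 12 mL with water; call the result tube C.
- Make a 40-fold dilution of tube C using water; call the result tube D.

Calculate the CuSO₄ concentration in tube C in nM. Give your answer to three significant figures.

Step 1: 0.25 mL + 2.75 mL = 3 mL total → factor 3/0.25 = 12
Step 2: 5-fold → factor 5
Step 3: 1.5 mL brought to 12 mL → factor 12/1.5 = 8
Dilution factor through tube C = 12 × 5 × 8 = 480
[tube C] = 7.50 mM / 480 = 0.01562 mM = 1.56 × 10^4 nM

1.56 × 10^4 nM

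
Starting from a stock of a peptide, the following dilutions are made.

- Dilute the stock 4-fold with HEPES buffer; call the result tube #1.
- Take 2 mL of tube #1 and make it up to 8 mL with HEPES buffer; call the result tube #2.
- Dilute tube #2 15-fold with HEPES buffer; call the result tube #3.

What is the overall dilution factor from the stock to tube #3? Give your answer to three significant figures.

Step 1: 4-fold → factor 4
Step 2: 2 mL brought to 8 mL → factor 8/2 = 4
Step 3: 15-fold → factor 15
Overall dilution factor = 4 × 4 × 15 = 240

240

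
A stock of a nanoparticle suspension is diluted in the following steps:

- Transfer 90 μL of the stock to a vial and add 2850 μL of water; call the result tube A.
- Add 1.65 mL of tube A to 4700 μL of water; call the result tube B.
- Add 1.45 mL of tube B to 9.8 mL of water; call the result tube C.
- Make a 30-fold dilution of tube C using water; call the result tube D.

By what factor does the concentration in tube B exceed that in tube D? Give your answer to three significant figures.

233

Step 1: 90 μL + 2850 μL = 2940 μL total → factor 2940/90 = 32.667
Step 2: 1.65 mL + 4700 μL = 6.35 mL total → factor 6.35/1.65 = 3.8485
Step 3: 1.45 mL + 9.8 mL = 11.25 mL total → factor 11.25/1.45 = 7.7586
Step 4: 30-fold → factor 30
Dilution factor to tube B = 125.72; to tube D = 29262
[tube B]/[tube D] = (factor to tube D)/(factor to tube B) = 29262/125.72 = 233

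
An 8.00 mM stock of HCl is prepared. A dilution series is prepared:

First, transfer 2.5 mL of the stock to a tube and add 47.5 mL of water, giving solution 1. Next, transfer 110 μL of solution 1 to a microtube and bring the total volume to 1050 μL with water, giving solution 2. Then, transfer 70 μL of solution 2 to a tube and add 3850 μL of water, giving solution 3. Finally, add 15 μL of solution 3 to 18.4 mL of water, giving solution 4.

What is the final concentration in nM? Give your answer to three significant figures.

Step 1: 2.5 mL + 47.5 mL = 50 mL total → factor 50/2.5 = 20
Step 2: 110 μL brought to 1050 μL → factor 1050/110 = 9.5455
Step 3: 70 μL + 3850 μL = 3920 μL total → factor 3920/70 = 56
Step 4: 15 μL + 18.4 mL = 18415 μL total → factor 18415/15 = 1227.7
Overall dilution factor = 20 × 9.5455 × 56 × 1227.7 = 1.3125 × 10^7
Final = 8.00 mM / 1.3125 × 10^7 = 6.095 × 10^-7 mM = 0.610 nM

0.610 nM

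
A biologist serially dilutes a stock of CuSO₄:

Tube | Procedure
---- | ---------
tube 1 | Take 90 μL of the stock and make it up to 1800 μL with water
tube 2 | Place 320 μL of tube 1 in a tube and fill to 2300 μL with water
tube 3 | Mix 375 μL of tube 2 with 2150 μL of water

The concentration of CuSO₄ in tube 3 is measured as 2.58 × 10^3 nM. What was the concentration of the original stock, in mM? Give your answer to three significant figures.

Step 1: 90 μL brought to 1800 μL → factor 1800/90 = 20
Step 2: 320 μL brought to 2300 μL → factor 2300/320 = 7.1875
Step 3: 375 μL + 2150 μL = 2525 μL total → factor 2525/375 = 6.7333
Overall dilution factor = 20 × 7.1875 × 6.7333 = 967.92
Stock = 2.58 × 10^3 nM × 967.92 = 2.497 × 10^6 nM = 2.50 mM

2.50 mM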